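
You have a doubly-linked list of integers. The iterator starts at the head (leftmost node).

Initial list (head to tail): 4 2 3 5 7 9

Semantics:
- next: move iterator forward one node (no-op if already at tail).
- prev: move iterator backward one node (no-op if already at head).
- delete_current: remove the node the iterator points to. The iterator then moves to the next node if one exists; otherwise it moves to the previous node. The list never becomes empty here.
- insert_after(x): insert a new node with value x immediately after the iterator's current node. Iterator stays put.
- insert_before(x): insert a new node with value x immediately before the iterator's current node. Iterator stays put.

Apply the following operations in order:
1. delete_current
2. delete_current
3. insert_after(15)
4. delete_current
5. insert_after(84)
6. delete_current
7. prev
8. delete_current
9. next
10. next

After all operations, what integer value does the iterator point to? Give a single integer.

After 1 (delete_current): list=[2, 3, 5, 7, 9] cursor@2
After 2 (delete_current): list=[3, 5, 7, 9] cursor@3
After 3 (insert_after(15)): list=[3, 15, 5, 7, 9] cursor@3
After 4 (delete_current): list=[15, 5, 7, 9] cursor@15
After 5 (insert_after(84)): list=[15, 84, 5, 7, 9] cursor@15
After 6 (delete_current): list=[84, 5, 7, 9] cursor@84
After 7 (prev): list=[84, 5, 7, 9] cursor@84
After 8 (delete_current): list=[5, 7, 9] cursor@5
After 9 (next): list=[5, 7, 9] cursor@7
After 10 (next): list=[5, 7, 9] cursor@9

Answer: 9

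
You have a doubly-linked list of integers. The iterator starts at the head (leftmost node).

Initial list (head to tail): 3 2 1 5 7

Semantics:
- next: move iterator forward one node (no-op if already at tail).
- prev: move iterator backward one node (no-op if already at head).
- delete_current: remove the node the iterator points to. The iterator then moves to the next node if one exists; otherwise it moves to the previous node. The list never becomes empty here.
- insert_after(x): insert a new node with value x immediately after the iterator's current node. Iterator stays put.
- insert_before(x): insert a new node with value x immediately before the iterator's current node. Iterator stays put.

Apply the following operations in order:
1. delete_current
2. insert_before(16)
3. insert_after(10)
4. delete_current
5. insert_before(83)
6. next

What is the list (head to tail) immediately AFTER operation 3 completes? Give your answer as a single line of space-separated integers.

After 1 (delete_current): list=[2, 1, 5, 7] cursor@2
After 2 (insert_before(16)): list=[16, 2, 1, 5, 7] cursor@2
After 3 (insert_after(10)): list=[16, 2, 10, 1, 5, 7] cursor@2

Answer: 16 2 10 1 5 7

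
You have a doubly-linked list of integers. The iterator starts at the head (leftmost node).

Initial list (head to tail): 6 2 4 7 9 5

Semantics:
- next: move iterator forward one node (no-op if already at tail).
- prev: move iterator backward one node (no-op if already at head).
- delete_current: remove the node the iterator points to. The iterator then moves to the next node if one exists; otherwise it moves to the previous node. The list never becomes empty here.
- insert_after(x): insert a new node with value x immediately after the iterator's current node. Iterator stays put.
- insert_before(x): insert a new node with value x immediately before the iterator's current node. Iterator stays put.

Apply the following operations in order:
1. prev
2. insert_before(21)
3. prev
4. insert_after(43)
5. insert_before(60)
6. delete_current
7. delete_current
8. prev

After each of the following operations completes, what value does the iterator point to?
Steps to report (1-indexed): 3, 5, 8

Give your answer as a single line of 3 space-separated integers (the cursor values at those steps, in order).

After 1 (prev): list=[6, 2, 4, 7, 9, 5] cursor@6
After 2 (insert_before(21)): list=[21, 6, 2, 4, 7, 9, 5] cursor@6
After 3 (prev): list=[21, 6, 2, 4, 7, 9, 5] cursor@21
After 4 (insert_after(43)): list=[21, 43, 6, 2, 4, 7, 9, 5] cursor@21
After 5 (insert_before(60)): list=[60, 21, 43, 6, 2, 4, 7, 9, 5] cursor@21
After 6 (delete_current): list=[60, 43, 6, 2, 4, 7, 9, 5] cursor@43
After 7 (delete_current): list=[60, 6, 2, 4, 7, 9, 5] cursor@6
After 8 (prev): list=[60, 6, 2, 4, 7, 9, 5] cursor@60

Answer: 21 21 60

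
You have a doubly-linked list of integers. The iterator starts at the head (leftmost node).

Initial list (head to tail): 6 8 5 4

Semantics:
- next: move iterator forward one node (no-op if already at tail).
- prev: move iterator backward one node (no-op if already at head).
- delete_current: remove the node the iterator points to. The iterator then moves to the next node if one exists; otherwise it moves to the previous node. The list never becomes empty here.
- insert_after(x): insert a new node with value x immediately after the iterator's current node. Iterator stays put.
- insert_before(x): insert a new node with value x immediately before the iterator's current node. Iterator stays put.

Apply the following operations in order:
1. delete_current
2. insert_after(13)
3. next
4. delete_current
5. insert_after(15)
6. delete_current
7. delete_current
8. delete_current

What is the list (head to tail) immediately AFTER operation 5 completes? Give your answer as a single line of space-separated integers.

After 1 (delete_current): list=[8, 5, 4] cursor@8
After 2 (insert_after(13)): list=[8, 13, 5, 4] cursor@8
After 3 (next): list=[8, 13, 5, 4] cursor@13
After 4 (delete_current): list=[8, 5, 4] cursor@5
After 5 (insert_after(15)): list=[8, 5, 15, 4] cursor@5

Answer: 8 5 15 4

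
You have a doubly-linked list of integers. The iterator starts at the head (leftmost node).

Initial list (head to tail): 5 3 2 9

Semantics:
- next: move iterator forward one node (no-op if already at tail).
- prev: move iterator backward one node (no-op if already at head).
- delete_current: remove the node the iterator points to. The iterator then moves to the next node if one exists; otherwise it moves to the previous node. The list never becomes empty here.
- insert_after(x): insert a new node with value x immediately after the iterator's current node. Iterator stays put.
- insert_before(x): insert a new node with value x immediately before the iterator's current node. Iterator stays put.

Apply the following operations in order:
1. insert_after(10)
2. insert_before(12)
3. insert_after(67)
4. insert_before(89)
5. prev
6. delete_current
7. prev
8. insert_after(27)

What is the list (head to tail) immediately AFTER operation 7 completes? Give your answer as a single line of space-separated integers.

After 1 (insert_after(10)): list=[5, 10, 3, 2, 9] cursor@5
After 2 (insert_before(12)): list=[12, 5, 10, 3, 2, 9] cursor@5
After 3 (insert_after(67)): list=[12, 5, 67, 10, 3, 2, 9] cursor@5
After 4 (insert_before(89)): list=[12, 89, 5, 67, 10, 3, 2, 9] cursor@5
After 5 (prev): list=[12, 89, 5, 67, 10, 3, 2, 9] cursor@89
After 6 (delete_current): list=[12, 5, 67, 10, 3, 2, 9] cursor@5
After 7 (prev): list=[12, 5, 67, 10, 3, 2, 9] cursor@12

Answer: 12 5 67 10 3 2 9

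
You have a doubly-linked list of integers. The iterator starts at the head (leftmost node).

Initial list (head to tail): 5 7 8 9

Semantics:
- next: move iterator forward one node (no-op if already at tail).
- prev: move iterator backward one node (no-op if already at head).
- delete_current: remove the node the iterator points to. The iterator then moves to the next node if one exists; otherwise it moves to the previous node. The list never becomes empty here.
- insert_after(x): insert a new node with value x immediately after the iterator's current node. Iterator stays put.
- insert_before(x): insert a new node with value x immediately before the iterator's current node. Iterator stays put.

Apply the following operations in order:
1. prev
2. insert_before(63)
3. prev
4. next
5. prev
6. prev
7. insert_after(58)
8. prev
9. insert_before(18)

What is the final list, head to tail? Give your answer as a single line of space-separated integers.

After 1 (prev): list=[5, 7, 8, 9] cursor@5
After 2 (insert_before(63)): list=[63, 5, 7, 8, 9] cursor@5
After 3 (prev): list=[63, 5, 7, 8, 9] cursor@63
After 4 (next): list=[63, 5, 7, 8, 9] cursor@5
After 5 (prev): list=[63, 5, 7, 8, 9] cursor@63
After 6 (prev): list=[63, 5, 7, 8, 9] cursor@63
After 7 (insert_after(58)): list=[63, 58, 5, 7, 8, 9] cursor@63
After 8 (prev): list=[63, 58, 5, 7, 8, 9] cursor@63
After 9 (insert_before(18)): list=[18, 63, 58, 5, 7, 8, 9] cursor@63

Answer: 18 63 58 5 7 8 9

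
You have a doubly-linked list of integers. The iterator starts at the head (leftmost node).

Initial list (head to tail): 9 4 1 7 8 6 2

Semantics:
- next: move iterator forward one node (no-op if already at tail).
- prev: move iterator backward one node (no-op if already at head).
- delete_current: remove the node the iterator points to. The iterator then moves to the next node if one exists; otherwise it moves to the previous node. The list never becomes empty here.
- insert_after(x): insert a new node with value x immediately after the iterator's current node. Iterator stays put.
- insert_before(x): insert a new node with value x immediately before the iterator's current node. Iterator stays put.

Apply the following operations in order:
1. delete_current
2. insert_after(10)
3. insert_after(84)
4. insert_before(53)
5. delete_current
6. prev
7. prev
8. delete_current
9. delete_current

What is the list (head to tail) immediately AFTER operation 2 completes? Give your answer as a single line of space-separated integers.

Answer: 4 10 1 7 8 6 2

Derivation:
After 1 (delete_current): list=[4, 1, 7, 8, 6, 2] cursor@4
After 2 (insert_after(10)): list=[4, 10, 1, 7, 8, 6, 2] cursor@4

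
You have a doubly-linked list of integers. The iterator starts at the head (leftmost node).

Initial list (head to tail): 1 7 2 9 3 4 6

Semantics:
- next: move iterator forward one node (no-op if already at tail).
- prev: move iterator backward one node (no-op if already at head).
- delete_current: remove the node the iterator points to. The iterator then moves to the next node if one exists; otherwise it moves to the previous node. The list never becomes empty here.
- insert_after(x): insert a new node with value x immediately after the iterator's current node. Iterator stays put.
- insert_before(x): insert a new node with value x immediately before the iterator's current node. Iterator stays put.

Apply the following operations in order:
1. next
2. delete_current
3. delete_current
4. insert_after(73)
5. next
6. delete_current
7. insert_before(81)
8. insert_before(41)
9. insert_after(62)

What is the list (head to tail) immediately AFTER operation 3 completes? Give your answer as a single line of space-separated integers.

Answer: 1 9 3 4 6

Derivation:
After 1 (next): list=[1, 7, 2, 9, 3, 4, 6] cursor@7
After 2 (delete_current): list=[1, 2, 9, 3, 4, 6] cursor@2
After 3 (delete_current): list=[1, 9, 3, 4, 6] cursor@9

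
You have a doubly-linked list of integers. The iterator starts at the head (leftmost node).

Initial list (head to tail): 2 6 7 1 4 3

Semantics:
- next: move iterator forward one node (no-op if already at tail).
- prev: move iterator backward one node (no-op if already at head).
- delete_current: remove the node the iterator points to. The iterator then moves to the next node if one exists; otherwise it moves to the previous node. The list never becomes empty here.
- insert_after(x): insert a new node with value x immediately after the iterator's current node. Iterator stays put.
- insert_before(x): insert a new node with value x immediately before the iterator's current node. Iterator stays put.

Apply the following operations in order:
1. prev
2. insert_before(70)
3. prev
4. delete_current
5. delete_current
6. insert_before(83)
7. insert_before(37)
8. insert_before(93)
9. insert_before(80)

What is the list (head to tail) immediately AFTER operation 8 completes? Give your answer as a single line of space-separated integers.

Answer: 83 37 93 6 7 1 4 3

Derivation:
After 1 (prev): list=[2, 6, 7, 1, 4, 3] cursor@2
After 2 (insert_before(70)): list=[70, 2, 6, 7, 1, 4, 3] cursor@2
After 3 (prev): list=[70, 2, 6, 7, 1, 4, 3] cursor@70
After 4 (delete_current): list=[2, 6, 7, 1, 4, 3] cursor@2
After 5 (delete_current): list=[6, 7, 1, 4, 3] cursor@6
After 6 (insert_before(83)): list=[83, 6, 7, 1, 4, 3] cursor@6
After 7 (insert_before(37)): list=[83, 37, 6, 7, 1, 4, 3] cursor@6
After 8 (insert_before(93)): list=[83, 37, 93, 6, 7, 1, 4, 3] cursor@6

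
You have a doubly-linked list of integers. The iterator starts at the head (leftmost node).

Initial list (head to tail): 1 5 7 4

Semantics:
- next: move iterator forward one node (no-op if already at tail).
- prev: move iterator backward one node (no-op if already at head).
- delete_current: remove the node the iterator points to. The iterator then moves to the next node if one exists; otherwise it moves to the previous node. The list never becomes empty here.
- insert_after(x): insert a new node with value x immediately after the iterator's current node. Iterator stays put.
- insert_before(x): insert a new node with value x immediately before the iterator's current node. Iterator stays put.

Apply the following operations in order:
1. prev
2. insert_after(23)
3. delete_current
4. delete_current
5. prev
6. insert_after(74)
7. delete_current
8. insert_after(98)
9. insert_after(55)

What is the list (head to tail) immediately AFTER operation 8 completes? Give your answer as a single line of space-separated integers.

Answer: 74 98 7 4

Derivation:
After 1 (prev): list=[1, 5, 7, 4] cursor@1
After 2 (insert_after(23)): list=[1, 23, 5, 7, 4] cursor@1
After 3 (delete_current): list=[23, 5, 7, 4] cursor@23
After 4 (delete_current): list=[5, 7, 4] cursor@5
After 5 (prev): list=[5, 7, 4] cursor@5
After 6 (insert_after(74)): list=[5, 74, 7, 4] cursor@5
After 7 (delete_current): list=[74, 7, 4] cursor@74
After 8 (insert_after(98)): list=[74, 98, 7, 4] cursor@74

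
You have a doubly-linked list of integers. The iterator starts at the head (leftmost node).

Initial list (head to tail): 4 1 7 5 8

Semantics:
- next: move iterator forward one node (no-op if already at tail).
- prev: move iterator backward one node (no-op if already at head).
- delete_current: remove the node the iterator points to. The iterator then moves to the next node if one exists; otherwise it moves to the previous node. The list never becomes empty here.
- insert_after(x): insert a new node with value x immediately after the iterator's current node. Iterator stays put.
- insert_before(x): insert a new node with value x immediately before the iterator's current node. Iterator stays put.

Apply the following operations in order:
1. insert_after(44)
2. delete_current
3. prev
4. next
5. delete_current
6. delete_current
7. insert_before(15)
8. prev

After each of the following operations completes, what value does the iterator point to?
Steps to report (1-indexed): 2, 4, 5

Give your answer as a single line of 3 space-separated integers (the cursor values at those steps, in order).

After 1 (insert_after(44)): list=[4, 44, 1, 7, 5, 8] cursor@4
After 2 (delete_current): list=[44, 1, 7, 5, 8] cursor@44
After 3 (prev): list=[44, 1, 7, 5, 8] cursor@44
After 4 (next): list=[44, 1, 7, 5, 8] cursor@1
After 5 (delete_current): list=[44, 7, 5, 8] cursor@7
After 6 (delete_current): list=[44, 5, 8] cursor@5
After 7 (insert_before(15)): list=[44, 15, 5, 8] cursor@5
After 8 (prev): list=[44, 15, 5, 8] cursor@15

Answer: 44 1 7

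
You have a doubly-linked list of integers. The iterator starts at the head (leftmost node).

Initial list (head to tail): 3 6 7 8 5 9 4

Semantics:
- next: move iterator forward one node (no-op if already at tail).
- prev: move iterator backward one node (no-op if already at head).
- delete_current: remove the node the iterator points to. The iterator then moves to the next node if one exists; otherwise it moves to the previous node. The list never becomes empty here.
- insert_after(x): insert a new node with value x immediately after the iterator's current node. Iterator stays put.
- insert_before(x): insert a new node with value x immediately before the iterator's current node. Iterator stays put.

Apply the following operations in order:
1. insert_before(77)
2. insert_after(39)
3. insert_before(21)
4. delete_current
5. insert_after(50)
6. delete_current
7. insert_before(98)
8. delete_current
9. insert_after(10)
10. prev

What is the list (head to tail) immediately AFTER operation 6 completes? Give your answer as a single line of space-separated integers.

Answer: 77 21 50 6 7 8 5 9 4

Derivation:
After 1 (insert_before(77)): list=[77, 3, 6, 7, 8, 5, 9, 4] cursor@3
After 2 (insert_after(39)): list=[77, 3, 39, 6, 7, 8, 5, 9, 4] cursor@3
After 3 (insert_before(21)): list=[77, 21, 3, 39, 6, 7, 8, 5, 9, 4] cursor@3
After 4 (delete_current): list=[77, 21, 39, 6, 7, 8, 5, 9, 4] cursor@39
After 5 (insert_after(50)): list=[77, 21, 39, 50, 6, 7, 8, 5, 9, 4] cursor@39
After 6 (delete_current): list=[77, 21, 50, 6, 7, 8, 5, 9, 4] cursor@50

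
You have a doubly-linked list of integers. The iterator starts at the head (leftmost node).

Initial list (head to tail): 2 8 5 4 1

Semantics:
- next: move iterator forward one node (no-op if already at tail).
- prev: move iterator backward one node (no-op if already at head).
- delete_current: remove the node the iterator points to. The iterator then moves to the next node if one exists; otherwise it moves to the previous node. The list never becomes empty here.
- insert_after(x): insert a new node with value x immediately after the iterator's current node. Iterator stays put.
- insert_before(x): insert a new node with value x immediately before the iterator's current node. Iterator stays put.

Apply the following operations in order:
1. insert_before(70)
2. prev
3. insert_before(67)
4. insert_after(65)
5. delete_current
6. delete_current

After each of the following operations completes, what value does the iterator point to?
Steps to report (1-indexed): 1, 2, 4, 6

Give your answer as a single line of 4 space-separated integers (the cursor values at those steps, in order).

After 1 (insert_before(70)): list=[70, 2, 8, 5, 4, 1] cursor@2
After 2 (prev): list=[70, 2, 8, 5, 4, 1] cursor@70
After 3 (insert_before(67)): list=[67, 70, 2, 8, 5, 4, 1] cursor@70
After 4 (insert_after(65)): list=[67, 70, 65, 2, 8, 5, 4, 1] cursor@70
After 5 (delete_current): list=[67, 65, 2, 8, 5, 4, 1] cursor@65
After 6 (delete_current): list=[67, 2, 8, 5, 4, 1] cursor@2

Answer: 2 70 70 2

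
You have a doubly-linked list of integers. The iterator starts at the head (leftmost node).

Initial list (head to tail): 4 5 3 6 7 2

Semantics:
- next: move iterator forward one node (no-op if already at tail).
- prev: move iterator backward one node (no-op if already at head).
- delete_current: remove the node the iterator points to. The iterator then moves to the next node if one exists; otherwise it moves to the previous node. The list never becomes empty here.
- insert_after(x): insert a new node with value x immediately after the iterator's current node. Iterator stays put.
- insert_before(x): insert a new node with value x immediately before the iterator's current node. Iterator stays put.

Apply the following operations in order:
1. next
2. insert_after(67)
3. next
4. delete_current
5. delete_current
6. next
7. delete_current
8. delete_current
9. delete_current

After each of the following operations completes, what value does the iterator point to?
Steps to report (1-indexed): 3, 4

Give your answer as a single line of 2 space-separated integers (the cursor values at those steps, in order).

Answer: 67 3

Derivation:
After 1 (next): list=[4, 5, 3, 6, 7, 2] cursor@5
After 2 (insert_after(67)): list=[4, 5, 67, 3, 6, 7, 2] cursor@5
After 3 (next): list=[4, 5, 67, 3, 6, 7, 2] cursor@67
After 4 (delete_current): list=[4, 5, 3, 6, 7, 2] cursor@3
After 5 (delete_current): list=[4, 5, 6, 7, 2] cursor@6
After 6 (next): list=[4, 5, 6, 7, 2] cursor@7
After 7 (delete_current): list=[4, 5, 6, 2] cursor@2
After 8 (delete_current): list=[4, 5, 6] cursor@6
After 9 (delete_current): list=[4, 5] cursor@5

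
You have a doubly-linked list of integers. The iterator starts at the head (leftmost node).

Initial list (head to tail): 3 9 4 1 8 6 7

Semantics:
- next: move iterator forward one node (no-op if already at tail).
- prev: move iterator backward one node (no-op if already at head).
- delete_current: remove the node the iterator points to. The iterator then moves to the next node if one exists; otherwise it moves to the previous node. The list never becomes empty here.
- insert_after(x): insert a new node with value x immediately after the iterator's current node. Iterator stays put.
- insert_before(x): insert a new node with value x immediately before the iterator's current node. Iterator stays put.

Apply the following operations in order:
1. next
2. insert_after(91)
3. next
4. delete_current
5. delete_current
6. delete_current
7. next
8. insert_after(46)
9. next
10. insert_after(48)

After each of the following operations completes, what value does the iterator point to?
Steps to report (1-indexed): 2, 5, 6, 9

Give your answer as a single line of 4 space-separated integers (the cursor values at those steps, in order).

After 1 (next): list=[3, 9, 4, 1, 8, 6, 7] cursor@9
After 2 (insert_after(91)): list=[3, 9, 91, 4, 1, 8, 6, 7] cursor@9
After 3 (next): list=[3, 9, 91, 4, 1, 8, 6, 7] cursor@91
After 4 (delete_current): list=[3, 9, 4, 1, 8, 6, 7] cursor@4
After 5 (delete_current): list=[3, 9, 1, 8, 6, 7] cursor@1
After 6 (delete_current): list=[3, 9, 8, 6, 7] cursor@8
After 7 (next): list=[3, 9, 8, 6, 7] cursor@6
After 8 (insert_after(46)): list=[3, 9, 8, 6, 46, 7] cursor@6
After 9 (next): list=[3, 9, 8, 6, 46, 7] cursor@46
After 10 (insert_after(48)): list=[3, 9, 8, 6, 46, 48, 7] cursor@46

Answer: 9 1 8 46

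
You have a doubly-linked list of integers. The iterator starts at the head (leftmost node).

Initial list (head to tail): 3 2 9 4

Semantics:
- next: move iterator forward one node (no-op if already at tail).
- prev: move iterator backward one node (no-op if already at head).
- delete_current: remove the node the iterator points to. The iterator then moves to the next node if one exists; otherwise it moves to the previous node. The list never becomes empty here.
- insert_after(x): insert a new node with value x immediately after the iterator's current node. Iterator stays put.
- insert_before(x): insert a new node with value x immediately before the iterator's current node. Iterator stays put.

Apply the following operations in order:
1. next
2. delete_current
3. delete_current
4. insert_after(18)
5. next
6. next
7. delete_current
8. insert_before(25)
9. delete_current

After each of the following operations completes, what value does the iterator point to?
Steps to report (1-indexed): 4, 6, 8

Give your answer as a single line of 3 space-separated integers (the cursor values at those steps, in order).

Answer: 4 18 4

Derivation:
After 1 (next): list=[3, 2, 9, 4] cursor@2
After 2 (delete_current): list=[3, 9, 4] cursor@9
After 3 (delete_current): list=[3, 4] cursor@4
After 4 (insert_after(18)): list=[3, 4, 18] cursor@4
After 5 (next): list=[3, 4, 18] cursor@18
After 6 (next): list=[3, 4, 18] cursor@18
After 7 (delete_current): list=[3, 4] cursor@4
After 8 (insert_before(25)): list=[3, 25, 4] cursor@4
After 9 (delete_current): list=[3, 25] cursor@25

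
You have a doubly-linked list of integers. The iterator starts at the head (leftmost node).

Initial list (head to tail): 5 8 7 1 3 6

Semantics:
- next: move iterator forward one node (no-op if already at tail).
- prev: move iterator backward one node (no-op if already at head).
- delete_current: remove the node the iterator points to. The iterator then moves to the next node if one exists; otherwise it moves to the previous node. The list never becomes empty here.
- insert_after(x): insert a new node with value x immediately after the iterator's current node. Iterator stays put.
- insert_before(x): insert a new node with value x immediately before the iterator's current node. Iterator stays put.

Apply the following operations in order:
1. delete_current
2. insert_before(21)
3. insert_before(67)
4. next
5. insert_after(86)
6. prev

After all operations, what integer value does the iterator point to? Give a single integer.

Answer: 8

Derivation:
After 1 (delete_current): list=[8, 7, 1, 3, 6] cursor@8
After 2 (insert_before(21)): list=[21, 8, 7, 1, 3, 6] cursor@8
After 3 (insert_before(67)): list=[21, 67, 8, 7, 1, 3, 6] cursor@8
After 4 (next): list=[21, 67, 8, 7, 1, 3, 6] cursor@7
After 5 (insert_after(86)): list=[21, 67, 8, 7, 86, 1, 3, 6] cursor@7
After 6 (prev): list=[21, 67, 8, 7, 86, 1, 3, 6] cursor@8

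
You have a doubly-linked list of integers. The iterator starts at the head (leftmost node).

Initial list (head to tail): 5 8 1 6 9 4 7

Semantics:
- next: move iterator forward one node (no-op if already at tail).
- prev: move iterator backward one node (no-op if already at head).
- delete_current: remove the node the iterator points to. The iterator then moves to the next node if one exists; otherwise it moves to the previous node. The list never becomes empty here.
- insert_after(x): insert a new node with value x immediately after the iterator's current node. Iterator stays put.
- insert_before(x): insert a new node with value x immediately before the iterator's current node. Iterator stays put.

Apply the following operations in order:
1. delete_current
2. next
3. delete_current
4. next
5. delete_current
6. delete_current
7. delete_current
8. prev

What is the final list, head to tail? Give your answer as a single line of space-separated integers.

After 1 (delete_current): list=[8, 1, 6, 9, 4, 7] cursor@8
After 2 (next): list=[8, 1, 6, 9, 4, 7] cursor@1
After 3 (delete_current): list=[8, 6, 9, 4, 7] cursor@6
After 4 (next): list=[8, 6, 9, 4, 7] cursor@9
After 5 (delete_current): list=[8, 6, 4, 7] cursor@4
After 6 (delete_current): list=[8, 6, 7] cursor@7
After 7 (delete_current): list=[8, 6] cursor@6
After 8 (prev): list=[8, 6] cursor@8

Answer: 8 6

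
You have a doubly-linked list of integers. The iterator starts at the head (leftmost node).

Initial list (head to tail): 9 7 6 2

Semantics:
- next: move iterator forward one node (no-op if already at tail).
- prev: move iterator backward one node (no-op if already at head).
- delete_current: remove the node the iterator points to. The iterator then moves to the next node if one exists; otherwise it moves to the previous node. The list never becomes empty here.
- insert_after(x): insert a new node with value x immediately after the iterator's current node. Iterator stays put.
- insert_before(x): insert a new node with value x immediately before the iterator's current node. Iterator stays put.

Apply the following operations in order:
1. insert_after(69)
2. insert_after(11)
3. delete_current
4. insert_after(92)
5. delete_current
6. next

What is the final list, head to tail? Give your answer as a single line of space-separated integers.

Answer: 92 69 7 6 2

Derivation:
After 1 (insert_after(69)): list=[9, 69, 7, 6, 2] cursor@9
After 2 (insert_after(11)): list=[9, 11, 69, 7, 6, 2] cursor@9
After 3 (delete_current): list=[11, 69, 7, 6, 2] cursor@11
After 4 (insert_after(92)): list=[11, 92, 69, 7, 6, 2] cursor@11
After 5 (delete_current): list=[92, 69, 7, 6, 2] cursor@92
After 6 (next): list=[92, 69, 7, 6, 2] cursor@69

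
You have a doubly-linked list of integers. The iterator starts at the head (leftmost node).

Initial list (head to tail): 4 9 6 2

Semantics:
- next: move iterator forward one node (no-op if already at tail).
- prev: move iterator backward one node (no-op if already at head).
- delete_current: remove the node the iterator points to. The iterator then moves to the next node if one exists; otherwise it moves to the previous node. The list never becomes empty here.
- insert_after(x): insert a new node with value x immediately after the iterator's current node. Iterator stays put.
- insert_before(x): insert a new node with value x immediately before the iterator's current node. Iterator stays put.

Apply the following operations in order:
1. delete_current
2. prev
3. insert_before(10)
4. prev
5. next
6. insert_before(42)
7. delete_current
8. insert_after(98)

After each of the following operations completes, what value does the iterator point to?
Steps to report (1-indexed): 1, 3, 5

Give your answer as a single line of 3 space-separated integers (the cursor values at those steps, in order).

Answer: 9 9 9

Derivation:
After 1 (delete_current): list=[9, 6, 2] cursor@9
After 2 (prev): list=[9, 6, 2] cursor@9
After 3 (insert_before(10)): list=[10, 9, 6, 2] cursor@9
After 4 (prev): list=[10, 9, 6, 2] cursor@10
After 5 (next): list=[10, 9, 6, 2] cursor@9
After 6 (insert_before(42)): list=[10, 42, 9, 6, 2] cursor@9
After 7 (delete_current): list=[10, 42, 6, 2] cursor@6
After 8 (insert_after(98)): list=[10, 42, 6, 98, 2] cursor@6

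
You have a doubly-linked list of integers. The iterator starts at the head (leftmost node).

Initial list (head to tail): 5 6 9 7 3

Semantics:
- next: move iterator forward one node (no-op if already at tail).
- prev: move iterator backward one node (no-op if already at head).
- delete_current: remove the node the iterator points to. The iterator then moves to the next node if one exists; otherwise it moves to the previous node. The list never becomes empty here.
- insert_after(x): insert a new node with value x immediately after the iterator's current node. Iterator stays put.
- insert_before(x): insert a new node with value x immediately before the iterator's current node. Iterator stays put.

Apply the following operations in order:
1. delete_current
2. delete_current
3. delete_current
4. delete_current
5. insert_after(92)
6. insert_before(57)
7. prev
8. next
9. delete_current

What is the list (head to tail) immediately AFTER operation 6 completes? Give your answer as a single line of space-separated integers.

Answer: 57 3 92

Derivation:
After 1 (delete_current): list=[6, 9, 7, 3] cursor@6
After 2 (delete_current): list=[9, 7, 3] cursor@9
After 3 (delete_current): list=[7, 3] cursor@7
After 4 (delete_current): list=[3] cursor@3
After 5 (insert_after(92)): list=[3, 92] cursor@3
After 6 (insert_before(57)): list=[57, 3, 92] cursor@3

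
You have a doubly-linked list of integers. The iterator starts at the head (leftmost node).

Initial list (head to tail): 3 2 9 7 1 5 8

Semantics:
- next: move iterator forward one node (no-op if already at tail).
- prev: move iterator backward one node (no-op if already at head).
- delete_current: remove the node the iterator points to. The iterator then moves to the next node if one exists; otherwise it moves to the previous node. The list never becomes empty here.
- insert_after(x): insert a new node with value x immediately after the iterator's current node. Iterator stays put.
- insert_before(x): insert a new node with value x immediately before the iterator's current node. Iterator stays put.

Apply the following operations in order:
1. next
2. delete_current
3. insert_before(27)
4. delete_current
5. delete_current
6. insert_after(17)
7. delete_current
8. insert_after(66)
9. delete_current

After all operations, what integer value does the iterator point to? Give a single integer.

Answer: 66

Derivation:
After 1 (next): list=[3, 2, 9, 7, 1, 5, 8] cursor@2
After 2 (delete_current): list=[3, 9, 7, 1, 5, 8] cursor@9
After 3 (insert_before(27)): list=[3, 27, 9, 7, 1, 5, 8] cursor@9
After 4 (delete_current): list=[3, 27, 7, 1, 5, 8] cursor@7
After 5 (delete_current): list=[3, 27, 1, 5, 8] cursor@1
After 6 (insert_after(17)): list=[3, 27, 1, 17, 5, 8] cursor@1
After 7 (delete_current): list=[3, 27, 17, 5, 8] cursor@17
After 8 (insert_after(66)): list=[3, 27, 17, 66, 5, 8] cursor@17
After 9 (delete_current): list=[3, 27, 66, 5, 8] cursor@66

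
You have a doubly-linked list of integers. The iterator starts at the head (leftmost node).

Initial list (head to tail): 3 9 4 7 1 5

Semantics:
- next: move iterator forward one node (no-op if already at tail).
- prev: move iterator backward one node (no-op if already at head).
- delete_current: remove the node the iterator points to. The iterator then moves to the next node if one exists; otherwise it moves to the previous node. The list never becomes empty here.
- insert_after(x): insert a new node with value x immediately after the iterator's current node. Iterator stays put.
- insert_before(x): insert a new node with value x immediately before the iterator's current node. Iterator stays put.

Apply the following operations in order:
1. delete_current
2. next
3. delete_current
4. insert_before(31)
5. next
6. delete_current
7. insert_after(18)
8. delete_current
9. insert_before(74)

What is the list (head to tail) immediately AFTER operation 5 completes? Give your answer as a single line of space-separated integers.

Answer: 9 31 7 1 5

Derivation:
After 1 (delete_current): list=[9, 4, 7, 1, 5] cursor@9
After 2 (next): list=[9, 4, 7, 1, 5] cursor@4
After 3 (delete_current): list=[9, 7, 1, 5] cursor@7
After 4 (insert_before(31)): list=[9, 31, 7, 1, 5] cursor@7
After 5 (next): list=[9, 31, 7, 1, 5] cursor@1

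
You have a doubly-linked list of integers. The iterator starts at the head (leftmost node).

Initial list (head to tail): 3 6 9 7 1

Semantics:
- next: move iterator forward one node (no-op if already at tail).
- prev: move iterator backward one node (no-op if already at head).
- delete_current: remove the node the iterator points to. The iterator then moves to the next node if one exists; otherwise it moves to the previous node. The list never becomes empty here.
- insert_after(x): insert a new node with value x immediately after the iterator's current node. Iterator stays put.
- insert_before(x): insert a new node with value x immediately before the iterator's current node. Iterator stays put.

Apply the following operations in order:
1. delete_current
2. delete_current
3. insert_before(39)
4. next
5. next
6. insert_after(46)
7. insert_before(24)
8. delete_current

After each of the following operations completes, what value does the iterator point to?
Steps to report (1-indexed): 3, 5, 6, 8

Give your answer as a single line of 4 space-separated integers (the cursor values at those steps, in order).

Answer: 9 1 1 46

Derivation:
After 1 (delete_current): list=[6, 9, 7, 1] cursor@6
After 2 (delete_current): list=[9, 7, 1] cursor@9
After 3 (insert_before(39)): list=[39, 9, 7, 1] cursor@9
After 4 (next): list=[39, 9, 7, 1] cursor@7
After 5 (next): list=[39, 9, 7, 1] cursor@1
After 6 (insert_after(46)): list=[39, 9, 7, 1, 46] cursor@1
After 7 (insert_before(24)): list=[39, 9, 7, 24, 1, 46] cursor@1
After 8 (delete_current): list=[39, 9, 7, 24, 46] cursor@46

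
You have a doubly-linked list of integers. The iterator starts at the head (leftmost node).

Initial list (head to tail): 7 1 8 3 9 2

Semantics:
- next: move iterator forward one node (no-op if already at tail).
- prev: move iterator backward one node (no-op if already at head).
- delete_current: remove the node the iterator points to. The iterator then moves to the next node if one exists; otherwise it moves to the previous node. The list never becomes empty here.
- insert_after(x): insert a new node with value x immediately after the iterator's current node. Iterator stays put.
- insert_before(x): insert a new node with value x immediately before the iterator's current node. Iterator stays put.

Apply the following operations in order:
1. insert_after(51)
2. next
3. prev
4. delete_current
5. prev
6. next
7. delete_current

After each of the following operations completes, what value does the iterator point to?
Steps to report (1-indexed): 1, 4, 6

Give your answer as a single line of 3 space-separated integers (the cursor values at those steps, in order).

After 1 (insert_after(51)): list=[7, 51, 1, 8, 3, 9, 2] cursor@7
After 2 (next): list=[7, 51, 1, 8, 3, 9, 2] cursor@51
After 3 (prev): list=[7, 51, 1, 8, 3, 9, 2] cursor@7
After 4 (delete_current): list=[51, 1, 8, 3, 9, 2] cursor@51
After 5 (prev): list=[51, 1, 8, 3, 9, 2] cursor@51
After 6 (next): list=[51, 1, 8, 3, 9, 2] cursor@1
After 7 (delete_current): list=[51, 8, 3, 9, 2] cursor@8

Answer: 7 51 1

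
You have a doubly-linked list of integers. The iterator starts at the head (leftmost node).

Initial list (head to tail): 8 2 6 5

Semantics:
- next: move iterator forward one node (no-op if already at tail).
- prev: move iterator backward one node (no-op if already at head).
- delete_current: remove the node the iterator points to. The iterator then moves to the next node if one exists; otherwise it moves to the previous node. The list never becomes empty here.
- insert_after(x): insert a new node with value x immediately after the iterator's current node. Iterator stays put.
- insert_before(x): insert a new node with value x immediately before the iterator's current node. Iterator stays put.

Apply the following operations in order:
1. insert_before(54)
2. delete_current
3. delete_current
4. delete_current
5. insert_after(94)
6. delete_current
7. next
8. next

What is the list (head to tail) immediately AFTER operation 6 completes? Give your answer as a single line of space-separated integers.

After 1 (insert_before(54)): list=[54, 8, 2, 6, 5] cursor@8
After 2 (delete_current): list=[54, 2, 6, 5] cursor@2
After 3 (delete_current): list=[54, 6, 5] cursor@6
After 4 (delete_current): list=[54, 5] cursor@5
After 5 (insert_after(94)): list=[54, 5, 94] cursor@5
After 6 (delete_current): list=[54, 94] cursor@94

Answer: 54 94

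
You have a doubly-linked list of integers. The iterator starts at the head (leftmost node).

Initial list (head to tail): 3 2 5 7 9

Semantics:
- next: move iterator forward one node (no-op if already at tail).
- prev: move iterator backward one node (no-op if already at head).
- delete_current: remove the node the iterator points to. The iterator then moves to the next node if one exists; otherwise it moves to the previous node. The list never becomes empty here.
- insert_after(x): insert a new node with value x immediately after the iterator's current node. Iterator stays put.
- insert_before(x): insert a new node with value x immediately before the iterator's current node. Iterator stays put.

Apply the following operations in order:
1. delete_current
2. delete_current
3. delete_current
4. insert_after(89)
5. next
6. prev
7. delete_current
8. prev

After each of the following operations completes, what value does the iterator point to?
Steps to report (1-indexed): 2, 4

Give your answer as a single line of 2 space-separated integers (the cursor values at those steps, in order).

Answer: 5 7

Derivation:
After 1 (delete_current): list=[2, 5, 7, 9] cursor@2
After 2 (delete_current): list=[5, 7, 9] cursor@5
After 3 (delete_current): list=[7, 9] cursor@7
After 4 (insert_after(89)): list=[7, 89, 9] cursor@7
After 5 (next): list=[7, 89, 9] cursor@89
After 6 (prev): list=[7, 89, 9] cursor@7
After 7 (delete_current): list=[89, 9] cursor@89
After 8 (prev): list=[89, 9] cursor@89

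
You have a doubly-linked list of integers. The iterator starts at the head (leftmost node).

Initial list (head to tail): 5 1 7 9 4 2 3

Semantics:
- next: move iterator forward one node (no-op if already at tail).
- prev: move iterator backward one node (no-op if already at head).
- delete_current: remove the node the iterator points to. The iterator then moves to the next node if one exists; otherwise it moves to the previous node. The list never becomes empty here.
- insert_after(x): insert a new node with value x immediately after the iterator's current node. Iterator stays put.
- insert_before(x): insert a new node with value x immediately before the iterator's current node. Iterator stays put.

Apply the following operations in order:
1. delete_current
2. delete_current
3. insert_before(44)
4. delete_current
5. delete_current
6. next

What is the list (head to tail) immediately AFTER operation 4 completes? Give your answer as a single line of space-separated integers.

Answer: 44 9 4 2 3

Derivation:
After 1 (delete_current): list=[1, 7, 9, 4, 2, 3] cursor@1
After 2 (delete_current): list=[7, 9, 4, 2, 3] cursor@7
After 3 (insert_before(44)): list=[44, 7, 9, 4, 2, 3] cursor@7
After 4 (delete_current): list=[44, 9, 4, 2, 3] cursor@9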